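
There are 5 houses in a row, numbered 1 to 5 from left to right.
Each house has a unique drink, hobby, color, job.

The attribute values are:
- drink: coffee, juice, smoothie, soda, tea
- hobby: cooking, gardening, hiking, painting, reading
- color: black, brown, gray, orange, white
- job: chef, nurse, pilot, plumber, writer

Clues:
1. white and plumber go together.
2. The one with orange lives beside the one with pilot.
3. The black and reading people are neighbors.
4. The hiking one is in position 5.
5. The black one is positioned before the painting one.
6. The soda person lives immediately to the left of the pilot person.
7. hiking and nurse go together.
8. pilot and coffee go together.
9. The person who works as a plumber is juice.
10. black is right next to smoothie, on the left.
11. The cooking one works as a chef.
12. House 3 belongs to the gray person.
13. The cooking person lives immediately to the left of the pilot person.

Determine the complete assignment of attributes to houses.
Solution:

House | Drink | Hobby | Color | Job
-----------------------------------
  1   | soda | cooking | orange | chef
  2   | coffee | gardening | black | pilot
  3   | smoothie | reading | gray | writer
  4   | juice | painting | white | plumber
  5   | tea | hiking | brown | nurse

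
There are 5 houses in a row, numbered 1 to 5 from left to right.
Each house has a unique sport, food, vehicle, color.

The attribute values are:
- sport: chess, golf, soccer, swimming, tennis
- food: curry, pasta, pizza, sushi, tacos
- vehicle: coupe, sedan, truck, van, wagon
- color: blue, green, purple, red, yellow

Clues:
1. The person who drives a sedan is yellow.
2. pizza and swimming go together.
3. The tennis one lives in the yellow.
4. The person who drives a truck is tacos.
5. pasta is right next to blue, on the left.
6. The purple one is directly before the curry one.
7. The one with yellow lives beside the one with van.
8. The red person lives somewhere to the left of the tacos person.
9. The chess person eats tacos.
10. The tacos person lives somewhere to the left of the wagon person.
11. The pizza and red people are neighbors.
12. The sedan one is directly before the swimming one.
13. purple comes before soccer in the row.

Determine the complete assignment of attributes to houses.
Solution:

House | Sport | Food | Vehicle | Color
--------------------------------------
  1   | tennis | pasta | sedan | yellow
  2   | swimming | pizza | van | blue
  3   | golf | sushi | coupe | red
  4   | chess | tacos | truck | purple
  5   | soccer | curry | wagon | green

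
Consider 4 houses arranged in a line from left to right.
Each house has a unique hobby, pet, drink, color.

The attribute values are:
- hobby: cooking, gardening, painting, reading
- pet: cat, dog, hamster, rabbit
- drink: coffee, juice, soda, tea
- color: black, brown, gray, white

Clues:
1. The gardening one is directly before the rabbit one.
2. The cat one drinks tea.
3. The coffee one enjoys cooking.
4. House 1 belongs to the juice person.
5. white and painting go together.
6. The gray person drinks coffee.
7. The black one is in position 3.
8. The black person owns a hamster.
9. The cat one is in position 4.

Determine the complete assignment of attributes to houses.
Solution:

House | Hobby | Pet | Drink | Color
-----------------------------------
  1   | gardening | dog | juice | brown
  2   | cooking | rabbit | coffee | gray
  3   | reading | hamster | soda | black
  4   | painting | cat | tea | white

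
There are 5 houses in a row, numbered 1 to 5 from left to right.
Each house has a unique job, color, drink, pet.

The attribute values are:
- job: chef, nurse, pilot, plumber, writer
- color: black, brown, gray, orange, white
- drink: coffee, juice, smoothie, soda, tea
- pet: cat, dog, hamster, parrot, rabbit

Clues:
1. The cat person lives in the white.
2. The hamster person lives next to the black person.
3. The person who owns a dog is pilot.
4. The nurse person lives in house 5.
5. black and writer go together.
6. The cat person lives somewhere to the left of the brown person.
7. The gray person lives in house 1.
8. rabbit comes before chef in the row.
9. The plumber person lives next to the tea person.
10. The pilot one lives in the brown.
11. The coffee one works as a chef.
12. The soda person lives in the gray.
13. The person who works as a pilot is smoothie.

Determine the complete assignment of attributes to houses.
Solution:

House | Job | Color | Drink | Pet
---------------------------------
  1   | plumber | gray | soda | hamster
  2   | writer | black | tea | rabbit
  3   | chef | white | coffee | cat
  4   | pilot | brown | smoothie | dog
  5   | nurse | orange | juice | parrot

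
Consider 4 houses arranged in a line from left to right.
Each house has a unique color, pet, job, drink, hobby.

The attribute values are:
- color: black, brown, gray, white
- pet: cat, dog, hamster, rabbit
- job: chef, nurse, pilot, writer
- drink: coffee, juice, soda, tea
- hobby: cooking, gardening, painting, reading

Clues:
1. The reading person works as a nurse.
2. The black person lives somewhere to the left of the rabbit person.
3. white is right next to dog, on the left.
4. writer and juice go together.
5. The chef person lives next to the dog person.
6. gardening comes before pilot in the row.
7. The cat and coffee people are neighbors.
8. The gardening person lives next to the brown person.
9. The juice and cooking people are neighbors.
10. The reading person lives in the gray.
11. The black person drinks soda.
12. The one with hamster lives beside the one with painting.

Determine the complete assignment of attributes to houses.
Solution:

House | Color | Pet | Job | Drink | Hobby
-----------------------------------------
  1   | white | hamster | chef | tea | gardening
  2   | brown | dog | writer | juice | painting
  3   | black | cat | pilot | soda | cooking
  4   | gray | rabbit | nurse | coffee | reading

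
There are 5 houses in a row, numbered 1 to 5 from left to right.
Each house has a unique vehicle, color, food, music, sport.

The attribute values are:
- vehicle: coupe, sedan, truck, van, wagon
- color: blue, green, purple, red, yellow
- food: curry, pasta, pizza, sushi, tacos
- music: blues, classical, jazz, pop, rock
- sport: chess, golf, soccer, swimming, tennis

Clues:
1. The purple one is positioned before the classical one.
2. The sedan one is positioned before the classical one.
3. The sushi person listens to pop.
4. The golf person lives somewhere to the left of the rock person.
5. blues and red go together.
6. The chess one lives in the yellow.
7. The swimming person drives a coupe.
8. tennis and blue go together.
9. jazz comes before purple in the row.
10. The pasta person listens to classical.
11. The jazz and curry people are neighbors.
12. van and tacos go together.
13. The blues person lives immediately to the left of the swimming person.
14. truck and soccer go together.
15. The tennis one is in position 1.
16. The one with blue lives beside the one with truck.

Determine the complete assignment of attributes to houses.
Solution:

House | Vehicle | Color | Food | Music | Sport
----------------------------------------------
  1   | sedan | blue | pizza | jazz | tennis
  2   | truck | red | curry | blues | soccer
  3   | coupe | purple | sushi | pop | swimming
  4   | wagon | green | pasta | classical | golf
  5   | van | yellow | tacos | rock | chess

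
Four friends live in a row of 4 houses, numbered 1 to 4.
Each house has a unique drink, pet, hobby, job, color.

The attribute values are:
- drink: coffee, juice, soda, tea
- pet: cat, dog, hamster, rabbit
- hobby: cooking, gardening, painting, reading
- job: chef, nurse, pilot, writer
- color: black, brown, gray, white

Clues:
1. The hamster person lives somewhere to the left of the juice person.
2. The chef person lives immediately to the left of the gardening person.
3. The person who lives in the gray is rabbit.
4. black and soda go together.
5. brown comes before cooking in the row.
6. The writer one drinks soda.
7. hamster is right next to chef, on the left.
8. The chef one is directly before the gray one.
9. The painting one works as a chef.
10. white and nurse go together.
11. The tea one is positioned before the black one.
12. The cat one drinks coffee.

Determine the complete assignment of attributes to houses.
Solution:

House | Drink | Pet | Hobby | Job | Color
-----------------------------------------
  1   | tea | hamster | reading | nurse | white
  2   | coffee | cat | painting | chef | brown
  3   | juice | rabbit | gardening | pilot | gray
  4   | soda | dog | cooking | writer | black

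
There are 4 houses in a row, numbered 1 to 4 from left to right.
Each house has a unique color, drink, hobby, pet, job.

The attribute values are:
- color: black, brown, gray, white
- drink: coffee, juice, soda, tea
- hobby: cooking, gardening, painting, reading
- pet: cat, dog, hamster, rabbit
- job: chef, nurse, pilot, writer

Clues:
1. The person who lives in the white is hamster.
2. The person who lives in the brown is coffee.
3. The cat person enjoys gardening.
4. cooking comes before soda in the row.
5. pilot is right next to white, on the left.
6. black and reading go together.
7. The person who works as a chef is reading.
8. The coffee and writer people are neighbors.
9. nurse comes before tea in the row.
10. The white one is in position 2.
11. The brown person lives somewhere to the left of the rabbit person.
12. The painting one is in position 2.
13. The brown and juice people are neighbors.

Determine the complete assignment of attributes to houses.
Solution:

House | Color | Drink | Hobby | Pet | Job
-----------------------------------------
  1   | brown | coffee | cooking | dog | pilot
  2   | white | juice | painting | hamster | writer
  3   | gray | soda | gardening | cat | nurse
  4   | black | tea | reading | rabbit | chef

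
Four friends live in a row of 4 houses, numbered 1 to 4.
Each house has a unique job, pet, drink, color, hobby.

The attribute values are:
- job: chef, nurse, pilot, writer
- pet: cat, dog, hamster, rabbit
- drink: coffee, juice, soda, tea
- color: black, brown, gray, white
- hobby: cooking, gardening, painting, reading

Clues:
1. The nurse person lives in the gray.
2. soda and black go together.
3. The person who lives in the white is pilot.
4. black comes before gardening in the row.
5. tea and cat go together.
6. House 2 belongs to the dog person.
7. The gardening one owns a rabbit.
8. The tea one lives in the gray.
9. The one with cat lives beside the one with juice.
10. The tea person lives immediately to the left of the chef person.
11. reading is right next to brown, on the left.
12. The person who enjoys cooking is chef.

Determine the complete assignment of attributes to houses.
Solution:

House | Job | Pet | Drink | Color | Hobby
-----------------------------------------
  1   | nurse | cat | tea | gray | reading
  2   | chef | dog | juice | brown | cooking
  3   | writer | hamster | soda | black | painting
  4   | pilot | rabbit | coffee | white | gardening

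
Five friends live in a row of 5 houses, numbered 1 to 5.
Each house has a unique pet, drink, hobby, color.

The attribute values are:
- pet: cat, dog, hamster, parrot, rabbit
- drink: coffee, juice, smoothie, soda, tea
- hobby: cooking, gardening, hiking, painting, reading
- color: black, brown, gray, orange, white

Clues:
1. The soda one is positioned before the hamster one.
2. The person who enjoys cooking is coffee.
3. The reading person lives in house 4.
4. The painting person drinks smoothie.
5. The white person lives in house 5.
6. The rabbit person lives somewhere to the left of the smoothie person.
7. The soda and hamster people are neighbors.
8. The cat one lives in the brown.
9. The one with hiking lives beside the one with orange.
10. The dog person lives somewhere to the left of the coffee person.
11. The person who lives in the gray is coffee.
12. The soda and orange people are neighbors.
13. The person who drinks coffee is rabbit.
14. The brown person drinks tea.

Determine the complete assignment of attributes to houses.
Solution:

House | Pet | Drink | Hobby | Color
-----------------------------------
  1   | dog | soda | hiking | black
  2   | hamster | juice | gardening | orange
  3   | rabbit | coffee | cooking | gray
  4   | cat | tea | reading | brown
  5   | parrot | smoothie | painting | white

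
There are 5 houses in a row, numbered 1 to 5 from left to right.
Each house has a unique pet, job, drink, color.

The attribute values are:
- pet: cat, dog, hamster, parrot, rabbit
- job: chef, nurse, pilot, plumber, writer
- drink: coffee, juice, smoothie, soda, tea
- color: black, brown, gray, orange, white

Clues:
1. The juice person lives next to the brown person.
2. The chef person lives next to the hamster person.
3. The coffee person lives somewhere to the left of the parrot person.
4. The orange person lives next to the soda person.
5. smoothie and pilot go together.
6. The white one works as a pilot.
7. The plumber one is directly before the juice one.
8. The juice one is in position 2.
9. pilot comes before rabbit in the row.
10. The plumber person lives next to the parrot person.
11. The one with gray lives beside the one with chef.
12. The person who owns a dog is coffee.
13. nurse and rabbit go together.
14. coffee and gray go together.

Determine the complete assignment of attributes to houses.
Solution:

House | Pet | Job | Drink | Color
---------------------------------
  1   | dog | plumber | coffee | gray
  2   | parrot | chef | juice | orange
  3   | hamster | writer | soda | brown
  4   | cat | pilot | smoothie | white
  5   | rabbit | nurse | tea | black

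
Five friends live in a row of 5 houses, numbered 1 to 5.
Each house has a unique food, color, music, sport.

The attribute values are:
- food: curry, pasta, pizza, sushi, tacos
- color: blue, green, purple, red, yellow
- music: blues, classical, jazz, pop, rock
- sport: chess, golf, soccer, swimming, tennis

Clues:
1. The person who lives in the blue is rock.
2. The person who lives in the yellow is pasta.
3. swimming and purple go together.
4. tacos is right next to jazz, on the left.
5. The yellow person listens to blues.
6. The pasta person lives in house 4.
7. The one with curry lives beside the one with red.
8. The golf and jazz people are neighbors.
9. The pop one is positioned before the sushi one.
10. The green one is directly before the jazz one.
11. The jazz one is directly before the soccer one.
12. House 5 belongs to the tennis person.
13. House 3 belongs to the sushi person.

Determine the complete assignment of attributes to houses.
Solution:

House | Food | Color | Music | Sport
------------------------------------
  1   | tacos | green | pop | golf
  2   | curry | purple | jazz | swimming
  3   | sushi | red | classical | soccer
  4   | pasta | yellow | blues | chess
  5   | pizza | blue | rock | tennis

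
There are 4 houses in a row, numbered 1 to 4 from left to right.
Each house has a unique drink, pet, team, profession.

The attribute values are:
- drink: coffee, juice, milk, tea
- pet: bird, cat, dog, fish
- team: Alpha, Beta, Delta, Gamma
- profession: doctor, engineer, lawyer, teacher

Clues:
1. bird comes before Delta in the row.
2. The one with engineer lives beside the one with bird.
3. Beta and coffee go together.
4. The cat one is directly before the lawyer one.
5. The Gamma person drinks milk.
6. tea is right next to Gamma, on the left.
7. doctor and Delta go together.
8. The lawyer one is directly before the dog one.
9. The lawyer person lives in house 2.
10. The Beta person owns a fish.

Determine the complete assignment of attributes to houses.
Solution:

House | Drink | Pet | Team | Profession
---------------------------------------
  1   | tea | cat | Alpha | engineer
  2   | milk | bird | Gamma | lawyer
  3   | juice | dog | Delta | doctor
  4   | coffee | fish | Beta | teacher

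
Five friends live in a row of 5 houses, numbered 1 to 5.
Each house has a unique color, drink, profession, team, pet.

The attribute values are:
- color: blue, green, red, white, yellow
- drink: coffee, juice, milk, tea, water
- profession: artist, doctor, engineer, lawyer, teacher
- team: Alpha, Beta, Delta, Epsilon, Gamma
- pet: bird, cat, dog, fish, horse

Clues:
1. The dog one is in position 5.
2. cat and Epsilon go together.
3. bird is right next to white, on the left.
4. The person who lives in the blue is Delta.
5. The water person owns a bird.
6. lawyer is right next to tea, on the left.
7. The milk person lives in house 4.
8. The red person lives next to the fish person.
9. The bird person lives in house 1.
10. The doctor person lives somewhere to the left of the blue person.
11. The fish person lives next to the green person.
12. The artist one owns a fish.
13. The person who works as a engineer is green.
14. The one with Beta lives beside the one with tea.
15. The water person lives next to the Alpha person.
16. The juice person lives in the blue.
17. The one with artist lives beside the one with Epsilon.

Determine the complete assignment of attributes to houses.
Solution:

House | Color | Drink | Profession | Team | Pet
-----------------------------------------------
  1   | red | water | lawyer | Beta | bird
  2   | white | tea | artist | Alpha | fish
  3   | green | coffee | engineer | Epsilon | cat
  4   | yellow | milk | doctor | Gamma | horse
  5   | blue | juice | teacher | Delta | dog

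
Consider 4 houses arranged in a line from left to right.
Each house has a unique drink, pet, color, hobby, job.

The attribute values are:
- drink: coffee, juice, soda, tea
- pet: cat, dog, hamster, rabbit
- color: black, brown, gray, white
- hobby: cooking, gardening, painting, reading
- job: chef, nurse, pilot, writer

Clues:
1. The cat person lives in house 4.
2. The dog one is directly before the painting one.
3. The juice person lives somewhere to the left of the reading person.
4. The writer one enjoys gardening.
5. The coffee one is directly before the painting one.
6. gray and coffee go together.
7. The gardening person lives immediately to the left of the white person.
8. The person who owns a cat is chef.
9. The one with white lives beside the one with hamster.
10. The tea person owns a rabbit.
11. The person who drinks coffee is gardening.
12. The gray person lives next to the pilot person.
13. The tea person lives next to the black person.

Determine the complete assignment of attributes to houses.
Solution:

House | Drink | Pet | Color | Hobby | Job
-----------------------------------------
  1   | coffee | dog | gray | gardening | writer
  2   | tea | rabbit | white | painting | pilot
  3   | juice | hamster | black | cooking | nurse
  4   | soda | cat | brown | reading | chef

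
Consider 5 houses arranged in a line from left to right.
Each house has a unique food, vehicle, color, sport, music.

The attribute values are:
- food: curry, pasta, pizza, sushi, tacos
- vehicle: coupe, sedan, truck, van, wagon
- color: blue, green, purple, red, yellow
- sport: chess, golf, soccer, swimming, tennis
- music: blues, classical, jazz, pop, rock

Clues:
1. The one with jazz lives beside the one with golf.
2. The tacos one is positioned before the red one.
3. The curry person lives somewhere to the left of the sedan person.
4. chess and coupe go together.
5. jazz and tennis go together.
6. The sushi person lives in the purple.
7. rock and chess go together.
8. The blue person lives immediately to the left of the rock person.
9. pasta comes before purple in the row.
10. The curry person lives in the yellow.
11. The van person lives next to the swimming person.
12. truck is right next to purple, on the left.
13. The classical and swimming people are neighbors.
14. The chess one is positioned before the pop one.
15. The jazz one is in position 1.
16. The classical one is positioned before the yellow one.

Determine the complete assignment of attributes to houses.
Solution:

House | Food | Vehicle | Color | Sport | Music
----------------------------------------------
  1   | pasta | truck | green | tennis | jazz
  2   | sushi | van | purple | golf | classical
  3   | tacos | wagon | blue | swimming | blues
  4   | curry | coupe | yellow | chess | rock
  5   | pizza | sedan | red | soccer | pop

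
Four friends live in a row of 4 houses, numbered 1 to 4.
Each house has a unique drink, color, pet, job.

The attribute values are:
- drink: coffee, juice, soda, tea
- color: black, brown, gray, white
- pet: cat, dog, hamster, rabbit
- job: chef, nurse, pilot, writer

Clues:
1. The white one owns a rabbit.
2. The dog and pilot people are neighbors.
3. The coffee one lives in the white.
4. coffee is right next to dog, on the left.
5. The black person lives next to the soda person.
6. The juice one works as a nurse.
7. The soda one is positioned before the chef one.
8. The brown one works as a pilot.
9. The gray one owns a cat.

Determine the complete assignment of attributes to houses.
Solution:

House | Drink | Color | Pet | Job
---------------------------------
  1   | coffee | white | rabbit | writer
  2   | juice | black | dog | nurse
  3   | soda | brown | hamster | pilot
  4   | tea | gray | cat | chef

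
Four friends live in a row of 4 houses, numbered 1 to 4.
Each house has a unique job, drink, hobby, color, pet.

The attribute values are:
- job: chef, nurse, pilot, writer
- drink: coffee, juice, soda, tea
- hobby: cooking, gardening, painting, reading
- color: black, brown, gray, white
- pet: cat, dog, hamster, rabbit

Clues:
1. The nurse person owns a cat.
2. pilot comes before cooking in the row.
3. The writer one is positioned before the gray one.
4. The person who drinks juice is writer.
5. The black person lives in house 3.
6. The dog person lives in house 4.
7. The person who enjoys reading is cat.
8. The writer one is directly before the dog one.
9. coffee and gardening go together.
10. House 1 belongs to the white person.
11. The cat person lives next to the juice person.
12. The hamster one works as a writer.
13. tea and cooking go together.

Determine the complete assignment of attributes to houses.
Solution:

House | Job | Drink | Hobby | Color | Pet
-----------------------------------------
  1   | pilot | coffee | gardening | white | rabbit
  2   | nurse | soda | reading | brown | cat
  3   | writer | juice | painting | black | hamster
  4   | chef | tea | cooking | gray | dog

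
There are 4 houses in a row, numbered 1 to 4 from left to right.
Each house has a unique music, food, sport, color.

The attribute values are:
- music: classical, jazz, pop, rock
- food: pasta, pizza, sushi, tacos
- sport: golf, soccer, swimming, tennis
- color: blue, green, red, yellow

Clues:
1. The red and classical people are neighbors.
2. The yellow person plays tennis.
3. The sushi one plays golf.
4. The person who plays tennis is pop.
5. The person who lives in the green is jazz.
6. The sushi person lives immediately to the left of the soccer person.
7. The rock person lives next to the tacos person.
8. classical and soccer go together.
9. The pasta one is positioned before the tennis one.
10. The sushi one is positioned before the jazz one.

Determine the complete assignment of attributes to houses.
Solution:

House | Music | Food | Sport | Color
------------------------------------
  1   | rock | sushi | golf | red
  2   | classical | tacos | soccer | blue
  3   | jazz | pasta | swimming | green
  4   | pop | pizza | tennis | yellow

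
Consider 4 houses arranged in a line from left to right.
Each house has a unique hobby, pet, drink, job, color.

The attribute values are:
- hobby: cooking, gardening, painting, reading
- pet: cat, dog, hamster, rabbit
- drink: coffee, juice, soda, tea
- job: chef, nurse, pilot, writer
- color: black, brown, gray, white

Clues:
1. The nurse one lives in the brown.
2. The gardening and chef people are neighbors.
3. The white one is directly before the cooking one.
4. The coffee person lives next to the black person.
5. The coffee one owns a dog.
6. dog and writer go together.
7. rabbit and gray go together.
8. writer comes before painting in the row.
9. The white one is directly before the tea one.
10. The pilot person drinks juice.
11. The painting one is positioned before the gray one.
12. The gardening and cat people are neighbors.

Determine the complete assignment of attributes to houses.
Solution:

House | Hobby | Pet | Drink | Job | Color
-----------------------------------------
  1   | gardening | dog | coffee | writer | white
  2   | cooking | cat | tea | chef | black
  3   | painting | hamster | soda | nurse | brown
  4   | reading | rabbit | juice | pilot | gray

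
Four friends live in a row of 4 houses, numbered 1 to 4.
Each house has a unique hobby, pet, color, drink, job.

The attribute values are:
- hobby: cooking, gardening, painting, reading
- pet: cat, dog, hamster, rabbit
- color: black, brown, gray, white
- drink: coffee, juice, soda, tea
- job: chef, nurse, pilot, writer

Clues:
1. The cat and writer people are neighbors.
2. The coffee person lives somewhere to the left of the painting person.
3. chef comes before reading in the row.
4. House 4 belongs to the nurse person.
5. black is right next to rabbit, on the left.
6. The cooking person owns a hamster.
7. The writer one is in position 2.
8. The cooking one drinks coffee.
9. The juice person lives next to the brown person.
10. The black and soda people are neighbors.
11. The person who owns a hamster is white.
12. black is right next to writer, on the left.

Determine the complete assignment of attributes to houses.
Solution:

House | Hobby | Pet | Color | Drink | Job
-----------------------------------------
  1   | gardening | cat | black | juice | chef
  2   | reading | rabbit | brown | soda | writer
  3   | cooking | hamster | white | coffee | pilot
  4   | painting | dog | gray | tea | nurse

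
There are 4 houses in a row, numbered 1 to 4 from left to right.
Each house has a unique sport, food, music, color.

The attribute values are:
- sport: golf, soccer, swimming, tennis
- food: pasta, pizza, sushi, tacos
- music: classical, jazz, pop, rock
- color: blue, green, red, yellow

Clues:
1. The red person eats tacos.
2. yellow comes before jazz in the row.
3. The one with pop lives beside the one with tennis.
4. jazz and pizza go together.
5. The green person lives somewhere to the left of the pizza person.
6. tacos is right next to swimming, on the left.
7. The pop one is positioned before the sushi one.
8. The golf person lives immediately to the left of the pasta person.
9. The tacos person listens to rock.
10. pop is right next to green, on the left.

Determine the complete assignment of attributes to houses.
Solution:

House | Sport | Food | Music | Color
------------------------------------
  1   | golf | tacos | rock | red
  2   | swimming | pasta | pop | yellow
  3   | tennis | sushi | classical | green
  4   | soccer | pizza | jazz | blue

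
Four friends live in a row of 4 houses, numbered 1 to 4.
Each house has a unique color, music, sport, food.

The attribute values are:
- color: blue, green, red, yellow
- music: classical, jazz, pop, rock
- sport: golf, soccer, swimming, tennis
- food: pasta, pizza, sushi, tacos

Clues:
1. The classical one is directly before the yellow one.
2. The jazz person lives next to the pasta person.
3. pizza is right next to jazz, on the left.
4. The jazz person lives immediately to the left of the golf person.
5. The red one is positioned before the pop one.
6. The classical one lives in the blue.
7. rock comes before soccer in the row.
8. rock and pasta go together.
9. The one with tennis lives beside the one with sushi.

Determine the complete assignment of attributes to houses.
Solution:

House | Color | Music | Sport | Food
------------------------------------
  1   | blue | classical | tennis | pizza
  2   | yellow | jazz | swimming | sushi
  3   | red | rock | golf | pasta
  4   | green | pop | soccer | tacos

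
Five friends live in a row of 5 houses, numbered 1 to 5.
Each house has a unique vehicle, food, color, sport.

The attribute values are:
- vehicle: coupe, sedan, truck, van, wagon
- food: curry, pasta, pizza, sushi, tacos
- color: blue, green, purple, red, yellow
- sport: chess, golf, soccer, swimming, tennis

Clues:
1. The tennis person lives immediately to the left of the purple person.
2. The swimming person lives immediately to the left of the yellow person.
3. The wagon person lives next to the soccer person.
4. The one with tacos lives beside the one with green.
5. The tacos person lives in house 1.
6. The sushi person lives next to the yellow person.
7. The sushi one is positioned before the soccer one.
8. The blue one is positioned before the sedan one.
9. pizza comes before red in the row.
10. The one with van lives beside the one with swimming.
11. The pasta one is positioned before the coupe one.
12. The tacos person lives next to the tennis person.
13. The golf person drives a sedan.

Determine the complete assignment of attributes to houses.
Solution:

House | Vehicle | Food | Color | Sport
--------------------------------------
  1   | truck | tacos | blue | chess
  2   | van | pasta | green | tennis
  3   | wagon | sushi | purple | swimming
  4   | coupe | pizza | yellow | soccer
  5   | sedan | curry | red | golf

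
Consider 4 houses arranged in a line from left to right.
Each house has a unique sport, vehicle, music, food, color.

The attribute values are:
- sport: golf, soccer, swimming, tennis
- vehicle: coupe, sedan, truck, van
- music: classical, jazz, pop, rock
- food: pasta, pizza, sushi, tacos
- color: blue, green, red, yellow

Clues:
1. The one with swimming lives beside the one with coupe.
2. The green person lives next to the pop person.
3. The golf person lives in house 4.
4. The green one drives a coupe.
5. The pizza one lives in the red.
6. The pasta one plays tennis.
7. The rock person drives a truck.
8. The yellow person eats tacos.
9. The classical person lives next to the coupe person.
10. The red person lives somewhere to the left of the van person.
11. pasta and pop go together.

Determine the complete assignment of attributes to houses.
Solution:

House | Sport | Vehicle | Music | Food | Color
----------------------------------------------
  1   | swimming | sedan | classical | pizza | red
  2   | soccer | coupe | jazz | sushi | green
  3   | tennis | van | pop | pasta | blue
  4   | golf | truck | rock | tacos | yellow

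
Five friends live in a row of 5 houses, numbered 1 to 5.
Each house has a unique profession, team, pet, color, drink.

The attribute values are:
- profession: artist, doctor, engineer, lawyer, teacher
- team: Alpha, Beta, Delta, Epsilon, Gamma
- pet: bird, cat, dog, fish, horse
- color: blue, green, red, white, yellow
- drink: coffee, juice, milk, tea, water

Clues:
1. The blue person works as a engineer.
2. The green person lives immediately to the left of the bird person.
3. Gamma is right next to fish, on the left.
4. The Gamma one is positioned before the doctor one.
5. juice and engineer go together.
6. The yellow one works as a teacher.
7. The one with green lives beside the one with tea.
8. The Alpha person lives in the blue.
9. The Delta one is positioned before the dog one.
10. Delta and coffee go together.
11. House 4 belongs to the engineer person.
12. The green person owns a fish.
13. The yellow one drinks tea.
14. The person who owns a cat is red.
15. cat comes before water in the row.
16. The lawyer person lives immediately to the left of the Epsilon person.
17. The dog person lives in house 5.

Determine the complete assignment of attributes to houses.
Solution:

House | Profession | Team | Pet | Color | Drink
-----------------------------------------------
  1   | artist | Gamma | cat | red | milk
  2   | lawyer | Delta | fish | green | coffee
  3   | teacher | Epsilon | bird | yellow | tea
  4   | engineer | Alpha | horse | blue | juice
  5   | doctor | Beta | dog | white | water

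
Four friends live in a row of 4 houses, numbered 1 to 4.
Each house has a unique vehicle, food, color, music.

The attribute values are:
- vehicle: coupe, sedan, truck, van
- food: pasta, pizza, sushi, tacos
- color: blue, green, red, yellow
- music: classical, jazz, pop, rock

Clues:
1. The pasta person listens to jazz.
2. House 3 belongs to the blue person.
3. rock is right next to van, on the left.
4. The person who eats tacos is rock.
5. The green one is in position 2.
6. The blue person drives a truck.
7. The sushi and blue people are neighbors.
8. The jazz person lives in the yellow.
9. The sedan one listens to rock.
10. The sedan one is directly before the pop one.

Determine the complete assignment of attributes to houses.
Solution:

House | Vehicle | Food | Color | Music
--------------------------------------
  1   | sedan | tacos | red | rock
  2   | van | sushi | green | pop
  3   | truck | pizza | blue | classical
  4   | coupe | pasta | yellow | jazz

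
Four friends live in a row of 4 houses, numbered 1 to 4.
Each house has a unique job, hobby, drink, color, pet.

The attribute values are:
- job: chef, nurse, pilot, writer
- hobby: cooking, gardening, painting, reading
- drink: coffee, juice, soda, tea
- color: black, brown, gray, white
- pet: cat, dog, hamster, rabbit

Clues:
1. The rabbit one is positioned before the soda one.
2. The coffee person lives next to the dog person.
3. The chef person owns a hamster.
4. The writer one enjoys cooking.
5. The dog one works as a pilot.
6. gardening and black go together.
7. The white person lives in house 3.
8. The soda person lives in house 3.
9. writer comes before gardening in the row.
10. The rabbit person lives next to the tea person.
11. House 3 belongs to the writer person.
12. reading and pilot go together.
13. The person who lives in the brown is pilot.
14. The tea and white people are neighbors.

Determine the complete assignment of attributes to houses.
Solution:

House | Job | Hobby | Drink | Color | Pet
-----------------------------------------
  1   | nurse | painting | coffee | gray | rabbit
  2   | pilot | reading | tea | brown | dog
  3   | writer | cooking | soda | white | cat
  4   | chef | gardening | juice | black | hamster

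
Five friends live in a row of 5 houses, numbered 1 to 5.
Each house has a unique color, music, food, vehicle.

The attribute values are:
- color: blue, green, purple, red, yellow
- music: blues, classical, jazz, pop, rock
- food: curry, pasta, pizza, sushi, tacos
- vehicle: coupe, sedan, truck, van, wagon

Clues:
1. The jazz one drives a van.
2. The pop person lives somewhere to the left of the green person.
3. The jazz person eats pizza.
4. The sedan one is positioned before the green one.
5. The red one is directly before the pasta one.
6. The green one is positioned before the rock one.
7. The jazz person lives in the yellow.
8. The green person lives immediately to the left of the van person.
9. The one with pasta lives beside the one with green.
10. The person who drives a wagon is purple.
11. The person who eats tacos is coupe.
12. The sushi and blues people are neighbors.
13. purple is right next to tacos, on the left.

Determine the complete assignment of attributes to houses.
Solution:

House | Color | Music | Food | Vehicle
--------------------------------------
  1   | red | pop | sushi | sedan
  2   | purple | blues | pasta | wagon
  3   | green | classical | tacos | coupe
  4   | yellow | jazz | pizza | van
  5   | blue | rock | curry | truck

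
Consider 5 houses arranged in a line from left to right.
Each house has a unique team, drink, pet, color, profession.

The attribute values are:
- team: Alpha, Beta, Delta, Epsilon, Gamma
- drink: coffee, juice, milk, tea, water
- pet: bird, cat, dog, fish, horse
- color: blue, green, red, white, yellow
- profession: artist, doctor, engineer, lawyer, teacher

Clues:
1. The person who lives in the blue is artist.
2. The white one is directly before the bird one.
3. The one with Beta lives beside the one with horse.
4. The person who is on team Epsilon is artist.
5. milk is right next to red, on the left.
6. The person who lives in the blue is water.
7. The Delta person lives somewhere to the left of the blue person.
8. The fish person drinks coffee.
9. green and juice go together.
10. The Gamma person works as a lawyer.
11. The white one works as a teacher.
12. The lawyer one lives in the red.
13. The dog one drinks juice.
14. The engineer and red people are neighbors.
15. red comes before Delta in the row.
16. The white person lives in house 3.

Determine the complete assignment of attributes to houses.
Solution:

House | Team | Drink | Pet | Color | Profession
-----------------------------------------------
  1   | Beta | milk | cat | yellow | engineer
  2   | Gamma | tea | horse | red | lawyer
  3   | Delta | coffee | fish | white | teacher
  4   | Epsilon | water | bird | blue | artist
  5   | Alpha | juice | dog | green | doctor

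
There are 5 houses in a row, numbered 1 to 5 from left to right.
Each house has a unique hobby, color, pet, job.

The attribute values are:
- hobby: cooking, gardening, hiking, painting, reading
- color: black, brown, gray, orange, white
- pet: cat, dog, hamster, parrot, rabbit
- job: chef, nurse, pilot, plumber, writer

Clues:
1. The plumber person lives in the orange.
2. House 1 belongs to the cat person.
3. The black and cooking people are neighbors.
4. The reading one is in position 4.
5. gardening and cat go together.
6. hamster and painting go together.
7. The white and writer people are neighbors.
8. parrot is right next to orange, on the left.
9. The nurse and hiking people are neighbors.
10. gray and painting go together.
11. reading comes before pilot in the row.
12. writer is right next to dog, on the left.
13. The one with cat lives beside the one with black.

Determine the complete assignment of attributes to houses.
Solution:

House | Hobby | Color | Pet | Job
---------------------------------
  1   | gardening | white | cat | nurse
  2   | hiking | black | parrot | writer
  3   | cooking | orange | dog | plumber
  4   | reading | brown | rabbit | chef
  5   | painting | gray | hamster | pilot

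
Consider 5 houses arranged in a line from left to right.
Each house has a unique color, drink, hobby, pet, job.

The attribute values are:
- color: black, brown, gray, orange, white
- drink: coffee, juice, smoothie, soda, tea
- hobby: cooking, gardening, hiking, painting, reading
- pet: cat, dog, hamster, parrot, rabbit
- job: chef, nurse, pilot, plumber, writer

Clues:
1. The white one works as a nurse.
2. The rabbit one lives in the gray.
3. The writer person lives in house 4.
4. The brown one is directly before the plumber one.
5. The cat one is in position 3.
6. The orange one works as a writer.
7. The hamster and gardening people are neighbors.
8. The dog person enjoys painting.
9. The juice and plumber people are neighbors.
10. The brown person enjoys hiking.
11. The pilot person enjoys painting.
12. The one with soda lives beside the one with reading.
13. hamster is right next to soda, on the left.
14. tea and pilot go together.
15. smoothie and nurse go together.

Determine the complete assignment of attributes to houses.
Solution:

House | Color | Drink | Hobby | Pet | Job
-----------------------------------------
  1   | brown | juice | hiking | hamster | chef
  2   | gray | soda | gardening | rabbit | plumber
  3   | white | smoothie | reading | cat | nurse
  4   | orange | coffee | cooking | parrot | writer
  5   | black | tea | painting | dog | pilot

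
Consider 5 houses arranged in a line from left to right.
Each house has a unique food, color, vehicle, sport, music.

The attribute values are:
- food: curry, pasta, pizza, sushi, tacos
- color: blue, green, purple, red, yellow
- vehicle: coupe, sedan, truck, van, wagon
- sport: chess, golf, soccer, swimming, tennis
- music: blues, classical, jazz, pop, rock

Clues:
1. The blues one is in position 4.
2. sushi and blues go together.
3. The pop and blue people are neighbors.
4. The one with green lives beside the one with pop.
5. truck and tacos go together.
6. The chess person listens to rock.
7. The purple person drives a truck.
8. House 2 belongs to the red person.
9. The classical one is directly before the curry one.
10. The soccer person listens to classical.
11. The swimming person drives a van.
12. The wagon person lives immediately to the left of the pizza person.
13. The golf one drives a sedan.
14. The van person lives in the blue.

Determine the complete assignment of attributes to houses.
Solution:

House | Food | Color | Vehicle | Sport | Music
----------------------------------------------
  1   | pasta | green | coupe | soccer | classical
  2   | curry | red | wagon | tennis | pop
  3   | pizza | blue | van | swimming | jazz
  4   | sushi | yellow | sedan | golf | blues
  5   | tacos | purple | truck | chess | rock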